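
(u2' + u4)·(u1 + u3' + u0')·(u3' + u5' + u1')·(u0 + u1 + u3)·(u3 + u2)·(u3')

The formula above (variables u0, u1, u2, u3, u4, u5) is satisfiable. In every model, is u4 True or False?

Suppose u4 = 0.
(u2') alone gives u2 = 0.
(u3) alone gives u3 = 1.
But (u3') is also a unit clause — contradiction.
So every satisfying assignment has u4 = True.

True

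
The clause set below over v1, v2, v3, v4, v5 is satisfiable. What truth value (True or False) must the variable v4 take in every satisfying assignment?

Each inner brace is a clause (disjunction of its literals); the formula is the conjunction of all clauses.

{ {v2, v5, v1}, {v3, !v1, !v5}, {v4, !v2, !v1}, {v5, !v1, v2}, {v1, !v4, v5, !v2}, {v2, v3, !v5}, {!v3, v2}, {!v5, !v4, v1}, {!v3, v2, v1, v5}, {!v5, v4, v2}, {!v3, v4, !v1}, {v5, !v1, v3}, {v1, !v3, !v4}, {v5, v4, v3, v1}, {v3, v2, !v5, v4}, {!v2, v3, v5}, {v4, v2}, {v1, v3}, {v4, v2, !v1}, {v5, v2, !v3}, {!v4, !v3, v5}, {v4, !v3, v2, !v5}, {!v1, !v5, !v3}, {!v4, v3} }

False

Suppose v4 = true.
Unit clause (v3) forces v3 = true.
Unit clause (v2) forces v2 = true.
Unit clause (v1) forces v1 = true.
Unit clause (v5) forces v5 = true.
That conflicts with the unit clause (!v5).
So every satisfying assignment has v4 = False.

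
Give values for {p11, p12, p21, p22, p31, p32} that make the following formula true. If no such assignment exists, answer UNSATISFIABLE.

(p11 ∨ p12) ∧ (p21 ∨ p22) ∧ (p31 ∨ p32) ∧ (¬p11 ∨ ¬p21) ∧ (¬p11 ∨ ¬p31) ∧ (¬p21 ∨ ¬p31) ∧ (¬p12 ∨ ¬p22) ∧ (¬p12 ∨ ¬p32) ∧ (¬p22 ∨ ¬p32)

UNSATISFIABLE

Try p11 = True.
Unit clause (¬p21) forces p21 = False.
Unit clause (p22) forces p22 = True.
Unit clause (¬p31) forces p31 = False.
Unit clause (p32) forces p32 = True.
But (¬p32) is also a unit clause — contradiction.
So p11 must be the other value — set p11 = False.
Unit clause (p12) forces p12 = True.
Unit clause (¬p22) forces p22 = False.
Unit clause (p21) forces p21 = True.
Unit clause (¬p31) forces p31 = False.
Unit clause (p32) forces p32 = True.
But (¬p32) is also a unit clause — contradiction.
Neither p11 = True nor p11 = False works.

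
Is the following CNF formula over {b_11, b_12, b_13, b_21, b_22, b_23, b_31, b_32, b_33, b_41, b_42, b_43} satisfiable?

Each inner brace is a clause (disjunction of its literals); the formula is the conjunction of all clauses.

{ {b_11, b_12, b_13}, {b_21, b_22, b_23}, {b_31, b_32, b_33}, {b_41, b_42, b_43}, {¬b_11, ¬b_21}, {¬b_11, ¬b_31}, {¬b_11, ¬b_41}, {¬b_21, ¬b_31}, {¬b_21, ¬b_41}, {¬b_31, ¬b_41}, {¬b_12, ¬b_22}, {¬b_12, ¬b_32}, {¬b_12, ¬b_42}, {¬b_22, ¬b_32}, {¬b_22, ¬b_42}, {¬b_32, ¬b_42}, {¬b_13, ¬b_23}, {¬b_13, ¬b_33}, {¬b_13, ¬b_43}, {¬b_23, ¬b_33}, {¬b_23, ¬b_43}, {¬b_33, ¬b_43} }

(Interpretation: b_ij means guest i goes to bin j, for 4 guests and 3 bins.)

Try b_11 = False.
Try b_12 = True.
(¬b_22) alone gives b_22 = False.
(¬b_32) alone gives b_32 = False.
(¬b_42) alone gives b_42 = False.
Try b_21 = True.
(¬b_31) alone gives b_31 = False.
(b_33) alone gives b_33 = True.
(¬b_41) alone gives b_41 = False.
(b_43) alone gives b_43 = True.
But (¬b_43) is also a unit clause — contradiction.
So b_21 must be the other value — set b_21 = False.
(b_23) alone gives b_23 = True.
(¬b_13) alone gives b_13 = False.
(¬b_33) alone gives b_33 = False.
(b_31) alone gives b_31 = True.
(¬b_41) alone gives b_41 = False.
(b_43) alone gives b_43 = True.
But (¬b_43) is also a unit clause — contradiction.
Both values of b_21 lead to a conflict.
So b_12 must be the other value — set b_12 = False.
(b_13) alone gives b_13 = True.
(¬b_23) alone gives b_23 = False.
(¬b_33) alone gives b_33 = False.
(¬b_43) alone gives b_43 = False.
Try b_21 = True.
(¬b_31) alone gives b_31 = False.
(b_32) alone gives b_32 = True.
(¬b_41) alone gives b_41 = False.
(b_42) alone gives b_42 = True.
But (¬b_42) is also a unit clause — contradiction.
So b_21 must be the other value — set b_21 = False.
(b_22) alone gives b_22 = True.
(¬b_32) alone gives b_32 = False.
(b_31) alone gives b_31 = True.
(¬b_41) alone gives b_41 = False.
(b_42) alone gives b_42 = True.
But (¬b_42) is also a unit clause — contradiction.
Both values of b_21 lead to a conflict.
Both values of b_12 lead to a conflict.
So b_11 must be the other value — set b_11 = True.
(¬b_21) alone gives b_21 = False.
(¬b_31) alone gives b_31 = False.
(¬b_41) alone gives b_41 = False.
Try b_22 = True.
(¬b_12) alone gives b_12 = False.
(¬b_32) alone gives b_32 = False.
(b_33) alone gives b_33 = True.
(¬b_42) alone gives b_42 = False.
(b_43) alone gives b_43 = True.
But (¬b_43) is also a unit clause — contradiction.
So b_22 must be the other value — set b_22 = False.
(b_23) alone gives b_23 = True.
(¬b_13) alone gives b_13 = False.
(¬b_33) alone gives b_33 = False.
(b_32) alone gives b_32 = True.
(¬b_12) alone gives b_12 = False.
(¬b_42) alone gives b_42 = False.
(b_43) alone gives b_43 = True.
But (¬b_43) is also a unit clause — contradiction.
Both values of b_22 lead to a conflict.
Both values of b_11 lead to a conflict.
No assignment satisfies every clause.

No, unsatisfiable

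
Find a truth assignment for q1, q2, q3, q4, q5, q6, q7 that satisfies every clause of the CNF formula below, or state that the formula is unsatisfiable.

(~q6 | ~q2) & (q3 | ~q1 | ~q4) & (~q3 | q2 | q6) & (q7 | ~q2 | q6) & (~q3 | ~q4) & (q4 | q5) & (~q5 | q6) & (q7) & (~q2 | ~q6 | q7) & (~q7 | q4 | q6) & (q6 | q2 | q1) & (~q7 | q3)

(q7) alone gives q7 = 1.
(q3) alone gives q3 = 1.
(~q4) alone gives q4 = 0.
(q5) alone gives q5 = 1.
(q6) alone gives q6 = 1.
(~q2) alone gives q2 = 0.
All clauses hold; q1 can take either value.

q1: 0; q2: 0; q3: 1; q4: 0; q5: 1; q6: 1; q7: 1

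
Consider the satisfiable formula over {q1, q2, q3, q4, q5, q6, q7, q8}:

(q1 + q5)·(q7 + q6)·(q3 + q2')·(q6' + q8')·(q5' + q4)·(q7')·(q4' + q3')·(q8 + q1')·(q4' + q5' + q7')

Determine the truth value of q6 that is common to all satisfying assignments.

True

Suppose q6 = 0.
The clause (q7) is unit, so q7 = 1.
But (q7') is also a unit clause — contradiction.
So every satisfying assignment has q6 = True.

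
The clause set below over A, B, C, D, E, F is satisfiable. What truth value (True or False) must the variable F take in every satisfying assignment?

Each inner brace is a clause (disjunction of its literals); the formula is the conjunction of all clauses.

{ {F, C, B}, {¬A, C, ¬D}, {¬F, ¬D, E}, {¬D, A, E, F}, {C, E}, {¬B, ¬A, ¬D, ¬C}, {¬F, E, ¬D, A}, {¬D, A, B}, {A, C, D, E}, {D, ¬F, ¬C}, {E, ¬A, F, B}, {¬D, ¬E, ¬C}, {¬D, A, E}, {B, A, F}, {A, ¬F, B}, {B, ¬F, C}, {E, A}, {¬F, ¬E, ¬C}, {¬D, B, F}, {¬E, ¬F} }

Suppose F = True.
(¬E) alone gives E = False.
(¬D) alone gives D = False.
(C) alone gives C = True.
Now (¬C) is unsatisfied and unit — conflict.
So every satisfying assignment has F = False.

False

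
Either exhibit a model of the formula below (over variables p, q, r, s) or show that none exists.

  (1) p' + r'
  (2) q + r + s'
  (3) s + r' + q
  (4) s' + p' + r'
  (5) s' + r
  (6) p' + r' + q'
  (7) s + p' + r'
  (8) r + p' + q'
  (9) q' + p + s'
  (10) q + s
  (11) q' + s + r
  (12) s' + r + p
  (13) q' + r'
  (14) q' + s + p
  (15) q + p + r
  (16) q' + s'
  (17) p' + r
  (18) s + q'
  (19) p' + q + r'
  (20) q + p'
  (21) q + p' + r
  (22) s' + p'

p: 0,  q: 0,  r: 1,  s: 1

Try p = 0.
Try s = 1.
Unit clause (r) forces r = 1.
Unit clause (q') forces q = 0.
This assignment satisfies each clause.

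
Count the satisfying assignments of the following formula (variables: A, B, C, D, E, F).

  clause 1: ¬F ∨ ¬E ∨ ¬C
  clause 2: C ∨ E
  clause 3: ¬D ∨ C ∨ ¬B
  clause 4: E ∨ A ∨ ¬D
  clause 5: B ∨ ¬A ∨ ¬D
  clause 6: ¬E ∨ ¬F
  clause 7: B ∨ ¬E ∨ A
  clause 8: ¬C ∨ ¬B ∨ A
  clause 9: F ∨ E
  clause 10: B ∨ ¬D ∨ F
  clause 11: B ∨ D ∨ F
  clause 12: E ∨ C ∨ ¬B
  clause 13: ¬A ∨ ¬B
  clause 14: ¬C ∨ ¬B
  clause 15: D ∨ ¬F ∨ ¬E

3

There are 2^6 = 64 truth assignments over (A, B, C, D, E, F).
Split on C. With C = True, the clauses containing C are satisfied and ¬C drops from the rest; 2 of the 2^5 = 32 assignments to the other variables satisfy what remains.
With C = False, by the same count on the reduced clause set, 1 assignment works.
(One model: A=F, B=F, C=T, D=F, E=F, F=T.)
Total: 2 + 1 = 3.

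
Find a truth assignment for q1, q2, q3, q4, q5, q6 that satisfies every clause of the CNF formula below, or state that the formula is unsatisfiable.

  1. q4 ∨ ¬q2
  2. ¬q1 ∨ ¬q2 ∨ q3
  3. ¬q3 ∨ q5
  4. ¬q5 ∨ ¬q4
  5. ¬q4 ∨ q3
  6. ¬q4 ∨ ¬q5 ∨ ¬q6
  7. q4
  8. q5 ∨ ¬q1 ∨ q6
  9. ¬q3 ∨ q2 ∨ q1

UNSATISFIABLE

The clause (q4) is unit, so q4 = True.
The clause (¬q5) is unit, so q5 = False.
The clause (¬q3) is unit, so q3 = False.
But (q3) is also a unit clause — contradiction.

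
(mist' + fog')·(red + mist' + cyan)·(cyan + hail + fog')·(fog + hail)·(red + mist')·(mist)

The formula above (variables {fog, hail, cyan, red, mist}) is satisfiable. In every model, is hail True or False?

Suppose hail = 0.
(fog) alone gives fog = 1.
(mist') alone gives mist = 0.
That conflicts with the unit clause (mist).
So every satisfying assignment has hail = True.

True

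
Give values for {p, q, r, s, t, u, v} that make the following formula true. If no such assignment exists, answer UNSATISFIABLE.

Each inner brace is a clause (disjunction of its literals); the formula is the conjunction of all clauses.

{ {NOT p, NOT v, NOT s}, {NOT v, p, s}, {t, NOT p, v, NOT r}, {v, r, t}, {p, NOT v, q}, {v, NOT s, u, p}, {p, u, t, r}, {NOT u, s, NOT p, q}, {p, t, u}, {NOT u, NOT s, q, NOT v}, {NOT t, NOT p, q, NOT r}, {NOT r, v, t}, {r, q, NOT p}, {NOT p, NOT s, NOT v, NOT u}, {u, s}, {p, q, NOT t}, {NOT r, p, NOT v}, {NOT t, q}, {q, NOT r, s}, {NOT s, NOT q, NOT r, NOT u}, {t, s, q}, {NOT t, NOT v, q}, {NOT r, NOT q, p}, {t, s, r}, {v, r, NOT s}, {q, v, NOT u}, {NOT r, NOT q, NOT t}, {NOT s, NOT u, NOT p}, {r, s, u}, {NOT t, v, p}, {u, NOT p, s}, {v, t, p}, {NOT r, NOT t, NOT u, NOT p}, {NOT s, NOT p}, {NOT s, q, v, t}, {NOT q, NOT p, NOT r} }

p ↦ false, q ↦ true, r ↦ false, s ↦ true, t ↦ true, u ↦ true, v ↦ true

Branch on u: set u = true.
Branch on t: set t = true.
(q) alone gives q = true.
(NOT r) alone gives r = false.
Branch on v: set v = true.
Branch on p: set p = false.
(s) alone gives s = true.
All clauses are satisfied.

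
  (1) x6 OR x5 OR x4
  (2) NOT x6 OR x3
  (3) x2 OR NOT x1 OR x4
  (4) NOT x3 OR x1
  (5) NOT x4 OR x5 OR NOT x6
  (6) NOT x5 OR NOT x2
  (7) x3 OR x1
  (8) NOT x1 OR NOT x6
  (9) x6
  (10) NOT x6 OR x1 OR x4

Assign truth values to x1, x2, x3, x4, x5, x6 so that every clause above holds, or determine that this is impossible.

UNSATISFIABLE

Unit clause (x6) forces x6 = true.
Unit clause (x3) forces x3 = true.
Unit clause (x1) forces x1 = true.
Now (NOT x1) is unsatisfied and unit — conflict.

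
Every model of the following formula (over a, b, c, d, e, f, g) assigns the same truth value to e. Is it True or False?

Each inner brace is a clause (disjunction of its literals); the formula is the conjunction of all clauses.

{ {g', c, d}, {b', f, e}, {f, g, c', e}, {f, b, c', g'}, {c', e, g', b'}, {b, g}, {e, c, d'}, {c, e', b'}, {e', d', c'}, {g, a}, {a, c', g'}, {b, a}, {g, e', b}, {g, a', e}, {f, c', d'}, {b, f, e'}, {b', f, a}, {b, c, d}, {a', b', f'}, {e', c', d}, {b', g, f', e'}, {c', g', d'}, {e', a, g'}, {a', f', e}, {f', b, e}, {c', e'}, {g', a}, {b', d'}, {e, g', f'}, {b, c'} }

Suppose e = 0.
Suppose b = 0.
From the singleton clause (g), g = 1.
From the singleton clause (a), a = 1.
From the singleton clause (f'), f = 0.
From the singleton clause (c'), c = 0.
From the singleton clause (d), d = 1.
But (d') is also a unit clause — contradiction.
So b must be the other value — set b = 1.
From the singleton clause (f), f = 1.
From the singleton clause (a'), a = 0.
From the singleton clause (g), g = 1.
But (g') is also a unit clause — contradiction.
Both values of b lead to a conflict.
So every satisfying assignment has e = True.

True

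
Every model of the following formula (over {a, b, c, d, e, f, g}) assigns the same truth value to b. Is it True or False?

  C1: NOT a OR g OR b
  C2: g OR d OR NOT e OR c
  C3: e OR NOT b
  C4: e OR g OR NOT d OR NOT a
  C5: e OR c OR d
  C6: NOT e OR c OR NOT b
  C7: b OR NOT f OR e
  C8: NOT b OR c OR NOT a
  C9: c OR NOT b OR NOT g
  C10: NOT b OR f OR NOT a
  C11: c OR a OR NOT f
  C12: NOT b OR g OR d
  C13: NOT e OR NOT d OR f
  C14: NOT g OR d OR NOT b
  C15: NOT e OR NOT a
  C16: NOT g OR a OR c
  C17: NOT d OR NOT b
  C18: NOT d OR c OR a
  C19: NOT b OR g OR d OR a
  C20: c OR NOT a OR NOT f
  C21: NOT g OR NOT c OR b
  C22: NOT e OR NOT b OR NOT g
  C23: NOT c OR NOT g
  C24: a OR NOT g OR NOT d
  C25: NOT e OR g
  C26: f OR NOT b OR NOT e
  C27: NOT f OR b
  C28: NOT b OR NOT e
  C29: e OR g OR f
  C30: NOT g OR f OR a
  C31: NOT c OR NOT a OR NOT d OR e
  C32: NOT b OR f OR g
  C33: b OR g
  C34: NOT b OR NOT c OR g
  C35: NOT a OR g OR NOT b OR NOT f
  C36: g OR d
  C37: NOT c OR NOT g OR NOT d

Suppose b = true.
Unit clause (e) forces e = true.
But (NOT e) is also a unit clause — contradiction.
So every satisfying assignment has b = False.

False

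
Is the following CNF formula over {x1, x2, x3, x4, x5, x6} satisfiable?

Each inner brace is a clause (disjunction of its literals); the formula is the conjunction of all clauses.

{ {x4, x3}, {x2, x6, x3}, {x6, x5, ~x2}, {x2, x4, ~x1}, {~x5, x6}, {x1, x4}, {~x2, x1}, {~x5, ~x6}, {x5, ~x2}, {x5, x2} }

Try x4 = 1.
Try x5 = 0.
Unit clause (~x2) forces x2 = 0.
That conflicts with the unit clause (x2).
Undo x5 and try x5 = 1.
Unit clause (x6) forces x6 = 1.
That conflicts with the unit clause (~x6).
Either choice for x5 ends in contradiction.
Undo x4 and try x4 = 0.
Unit clause (x3) forces x3 = 1.
Unit clause (x1) forces x1 = 1.
Unit clause (x2) forces x2 = 1.
Unit clause (x5) forces x5 = 1.
Unit clause (x6) forces x6 = 1.
That conflicts with the unit clause (~x6).
Either choice for x4 ends in contradiction.
No assignment satisfies every clause.

No, unsatisfiable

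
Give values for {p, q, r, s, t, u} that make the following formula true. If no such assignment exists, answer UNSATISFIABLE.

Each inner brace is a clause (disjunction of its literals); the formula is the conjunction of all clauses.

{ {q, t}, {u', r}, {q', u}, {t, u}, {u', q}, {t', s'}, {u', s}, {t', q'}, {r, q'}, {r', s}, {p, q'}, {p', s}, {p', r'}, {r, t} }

Case q = 0:
(t) alone gives t = 1.
(u') alone gives u = 0.
(s') alone gives s = 0.
(r') alone gives r = 0.
(p') alone gives p = 0.
This assignment satisfies each clause.

p: 0; q: 0; r: 0; s: 0; t: 1; u: 0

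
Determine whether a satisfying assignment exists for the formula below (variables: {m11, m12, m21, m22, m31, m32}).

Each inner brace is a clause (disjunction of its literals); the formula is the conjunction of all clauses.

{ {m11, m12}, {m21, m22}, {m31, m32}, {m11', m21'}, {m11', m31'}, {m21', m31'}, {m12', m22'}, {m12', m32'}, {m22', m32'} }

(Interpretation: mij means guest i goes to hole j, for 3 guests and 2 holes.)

Try m11 = 1.
(m21') alone gives m21 = 0.
(m22) alone gives m22 = 1.
(m31') alone gives m31 = 0.
(m32) alone gives m32 = 1.
Now (m32') is unsatisfied and unit — conflict.
Undo m11 and try m11 = 0.
(m12) alone gives m12 = 1.
(m22') alone gives m22 = 0.
(m21) alone gives m21 = 1.
(m31') alone gives m31 = 0.
(m32) alone gives m32 = 1.
Now (m32') is unsatisfied and unit — conflict.
Both values of m11 lead to a conflict.
No assignment satisfies every clause.

Unsatisfiable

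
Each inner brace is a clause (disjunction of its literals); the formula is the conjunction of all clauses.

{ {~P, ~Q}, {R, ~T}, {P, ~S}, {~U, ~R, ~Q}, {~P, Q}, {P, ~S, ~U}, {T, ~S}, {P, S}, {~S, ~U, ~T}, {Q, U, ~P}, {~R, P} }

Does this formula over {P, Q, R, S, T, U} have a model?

Suppose P = 0.
From the singleton clause (~S), S = 0.
But (S) is also a unit clause — contradiction.
That branch fails; take P = 1 instead.
From the singleton clause (~Q), Q = 0.
But (Q) is also a unit clause — contradiction.
Neither P = 1 nor P = 0 works.
No assignment satisfies every clause.

No, unsatisfiable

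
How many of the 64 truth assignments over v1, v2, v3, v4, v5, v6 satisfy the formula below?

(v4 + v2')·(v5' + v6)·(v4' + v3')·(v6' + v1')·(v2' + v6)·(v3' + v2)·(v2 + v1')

There are 2^6 = 64 truth assignments over (v1, v2, v3, v4, v5, v6).
Split on v2. With v2 = 1, the clauses containing v2 are satisfied and v2' drops from the rest; 2 of the 2^5 = 32 assignments to the other variables satisfy what remains.
With v2 = 0, by the same count on the reduced clause set, 6 assignments work.
(One model: v1=F, v2=F, v3=F, v4=F, v5=F, v6=F.)
Total: 2 + 6 = 8.

8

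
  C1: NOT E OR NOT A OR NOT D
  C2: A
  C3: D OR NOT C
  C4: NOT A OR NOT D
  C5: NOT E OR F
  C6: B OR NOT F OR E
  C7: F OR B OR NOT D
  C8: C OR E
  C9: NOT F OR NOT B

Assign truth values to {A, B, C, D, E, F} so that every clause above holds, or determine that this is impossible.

From the singleton clause (A), A = true.
From the singleton clause (NOT D), D = false.
From the singleton clause (NOT C), C = false.
From the singleton clause (E), E = true.
From the singleton clause (F), F = true.
From the singleton clause (NOT B), B = false.
Every clause now holds.

A ↦ true, B ↦ false, C ↦ false, D ↦ false, E ↦ true, F ↦ true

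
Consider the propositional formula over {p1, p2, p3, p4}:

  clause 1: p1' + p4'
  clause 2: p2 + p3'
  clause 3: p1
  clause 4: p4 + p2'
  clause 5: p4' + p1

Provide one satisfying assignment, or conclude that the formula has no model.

p1: 1, p2: 0, p3: 0, p4: 0

(p1) alone gives p1 = 1.
(p4') alone gives p4 = 0.
(p2') alone gives p2 = 0.
(p3') alone gives p3 = 0.
All clauses are satisfied.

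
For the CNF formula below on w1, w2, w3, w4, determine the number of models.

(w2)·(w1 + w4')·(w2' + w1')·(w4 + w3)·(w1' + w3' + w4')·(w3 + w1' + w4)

1

There are 2^4 = 16 truth assignments over (w1, w2, w3, w4).
Split on w4. With w4 = 1, the clauses containing w4 are satisfied and w4' drops from the rest; 0 of the 2^3 = 8 assignments to the other variables satisfy what remains.
With w4 = 0, by the same count on the reduced clause set, 1 assignment works.
(One model: w1=F, w2=T, w3=T, w4=F.)
Total: 0 + 1 = 1.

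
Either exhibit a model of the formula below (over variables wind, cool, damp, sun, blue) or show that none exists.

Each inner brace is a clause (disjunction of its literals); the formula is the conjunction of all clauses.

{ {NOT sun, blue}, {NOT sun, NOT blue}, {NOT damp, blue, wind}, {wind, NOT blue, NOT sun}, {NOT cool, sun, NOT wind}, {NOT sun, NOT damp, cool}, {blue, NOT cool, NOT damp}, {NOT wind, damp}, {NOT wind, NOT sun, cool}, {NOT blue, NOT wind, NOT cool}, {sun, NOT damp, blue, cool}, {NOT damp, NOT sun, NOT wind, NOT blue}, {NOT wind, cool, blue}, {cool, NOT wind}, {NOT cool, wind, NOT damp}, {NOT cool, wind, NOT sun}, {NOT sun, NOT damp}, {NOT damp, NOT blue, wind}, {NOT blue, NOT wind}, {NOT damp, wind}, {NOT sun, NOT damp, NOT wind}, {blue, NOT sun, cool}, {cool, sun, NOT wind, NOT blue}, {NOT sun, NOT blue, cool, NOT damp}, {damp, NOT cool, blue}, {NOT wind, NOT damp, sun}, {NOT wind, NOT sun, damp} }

wind ↦ false,  cool ↦ true,  damp ↦ false,  sun ↦ false,  blue ↦ true

Try sun = false.
Try cool = true.
(NOT wind) alone gives wind = false.
(NOT damp) alone gives damp = false.
(blue) alone gives blue = true.
This assignment satisfies each clause.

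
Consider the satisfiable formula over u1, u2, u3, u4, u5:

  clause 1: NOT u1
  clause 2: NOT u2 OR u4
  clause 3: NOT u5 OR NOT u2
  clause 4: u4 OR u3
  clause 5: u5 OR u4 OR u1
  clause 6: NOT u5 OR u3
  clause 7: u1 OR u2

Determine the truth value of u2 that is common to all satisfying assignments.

Suppose u2 = false.
Unit clause (NOT u1) forces u1 = false.
That conflicts with the unit clause (u1).
So every satisfying assignment has u2 = True.

True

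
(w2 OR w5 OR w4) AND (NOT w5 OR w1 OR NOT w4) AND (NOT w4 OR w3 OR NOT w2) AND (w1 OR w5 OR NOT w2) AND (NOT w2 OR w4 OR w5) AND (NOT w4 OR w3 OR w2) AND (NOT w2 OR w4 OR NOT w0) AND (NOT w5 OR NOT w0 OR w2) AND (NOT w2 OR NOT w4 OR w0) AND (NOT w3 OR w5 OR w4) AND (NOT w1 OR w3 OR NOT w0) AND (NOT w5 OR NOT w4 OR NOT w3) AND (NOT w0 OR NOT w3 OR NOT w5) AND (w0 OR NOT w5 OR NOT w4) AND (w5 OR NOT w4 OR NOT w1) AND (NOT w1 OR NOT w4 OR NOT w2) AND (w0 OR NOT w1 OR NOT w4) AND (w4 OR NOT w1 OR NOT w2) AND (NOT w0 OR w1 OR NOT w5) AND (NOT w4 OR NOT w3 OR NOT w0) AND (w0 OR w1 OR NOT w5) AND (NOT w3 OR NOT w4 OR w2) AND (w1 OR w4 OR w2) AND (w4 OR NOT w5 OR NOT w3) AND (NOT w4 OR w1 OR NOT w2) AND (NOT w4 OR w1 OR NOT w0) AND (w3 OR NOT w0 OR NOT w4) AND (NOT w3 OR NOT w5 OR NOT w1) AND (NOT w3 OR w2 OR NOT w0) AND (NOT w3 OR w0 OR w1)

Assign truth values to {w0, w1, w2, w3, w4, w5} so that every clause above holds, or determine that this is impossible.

w0=false, w1=true, w2=false, w3=false, w4=false, w5=true

Try w2 = false.
Try w5 = true.
Unit clause (NOT w0) forces w0 = false.
Unit clause (NOT w4) forces w4 = false.
Unit clause (w1) forces w1 = true.
Unit clause (NOT w3) forces w3 = false.
All clauses are satisfied.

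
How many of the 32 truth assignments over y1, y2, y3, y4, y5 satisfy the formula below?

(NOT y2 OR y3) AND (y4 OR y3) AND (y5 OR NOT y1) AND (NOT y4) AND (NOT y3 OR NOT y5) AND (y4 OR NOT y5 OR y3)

There are 2^5 = 32 truth assignments over (y1, y2, y3, y4, y5).
Split on y2. With y2 = true, the clauses containing y2 are satisfied and NOT y2 drops from the rest; 1 of the 2^4 = 16 assignments to the other variables satisfy what remains.
With y2 = false, by the same count on the reduced clause set, 1 assignment works.
(One model: y1=F, y2=F, y3=T, y4=F, y5=F.)
Total: 1 + 1 = 2.

2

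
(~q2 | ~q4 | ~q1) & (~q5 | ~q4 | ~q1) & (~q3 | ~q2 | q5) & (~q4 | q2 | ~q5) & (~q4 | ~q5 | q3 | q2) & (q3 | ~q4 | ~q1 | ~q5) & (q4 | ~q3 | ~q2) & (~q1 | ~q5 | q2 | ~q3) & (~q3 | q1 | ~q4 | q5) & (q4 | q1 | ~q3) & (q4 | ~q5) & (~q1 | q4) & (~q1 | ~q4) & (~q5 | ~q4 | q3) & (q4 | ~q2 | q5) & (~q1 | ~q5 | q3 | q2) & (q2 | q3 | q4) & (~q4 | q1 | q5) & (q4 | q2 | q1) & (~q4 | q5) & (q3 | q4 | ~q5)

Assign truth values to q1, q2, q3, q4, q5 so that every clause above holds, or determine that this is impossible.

q1 ↦ 0,  q2 ↦ 1,  q3 ↦ 1,  q4 ↦ 1,  q5 ↦ 1

Case q4 = 1:
The clause (~q1) is unit, so q1 = 0.
The clause (q5) is unit, so q5 = 1.
The clause (q2) is unit, so q2 = 1.
The clause (q3) is unit, so q3 = 1.
This assignment satisfies each clause.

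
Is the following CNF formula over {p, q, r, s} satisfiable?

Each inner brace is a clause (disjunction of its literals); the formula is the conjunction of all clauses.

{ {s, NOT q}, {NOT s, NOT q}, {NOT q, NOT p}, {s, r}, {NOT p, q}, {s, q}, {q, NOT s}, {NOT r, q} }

No, unsatisfiable

Try s = true.
The clause (NOT q) is unit, so q = false.
But (q) is also a unit clause — contradiction.
So s must be the other value — set s = false.
The clause (NOT q) is unit, so q = false.
But (q) is also a unit clause — contradiction.
Either choice for s ends in contradiction.
No assignment satisfies every clause.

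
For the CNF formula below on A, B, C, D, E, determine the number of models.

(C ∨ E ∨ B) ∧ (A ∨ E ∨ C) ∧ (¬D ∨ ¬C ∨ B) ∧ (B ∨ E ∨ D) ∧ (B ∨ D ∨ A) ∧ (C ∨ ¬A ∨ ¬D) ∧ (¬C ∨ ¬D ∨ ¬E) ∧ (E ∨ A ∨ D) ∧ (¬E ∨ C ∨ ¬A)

There are 2^5 = 32 truth assignments over (A, B, C, D, E).
Split on D. With D = True, the clauses containing D are satisfied and ¬D drops from the rest; 4 of the 2^4 = 16 assignments to the other variables satisfy what remains.
With D = False, by the same count on the reduced clause set, 6 assignments work.
(One model: A=F, B=F, C=F, D=T, E=T.)
Total: 4 + 6 = 10.

10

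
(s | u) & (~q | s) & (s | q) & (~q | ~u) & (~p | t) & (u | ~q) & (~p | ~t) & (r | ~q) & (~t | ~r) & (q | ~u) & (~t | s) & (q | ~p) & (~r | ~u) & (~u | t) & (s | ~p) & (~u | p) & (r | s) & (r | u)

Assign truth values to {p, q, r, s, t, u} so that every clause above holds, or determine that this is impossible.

Suppose s = 1.
Suppose q = 0.
From the singleton clause (~u), u = 0.
From the singleton clause (~p), p = 0.
From the singleton clause (r), r = 1.
From the singleton clause (~t), t = 0.
All clauses are satisfied.

p=0,  q=0,  r=1,  s=1,  t=0,  u=0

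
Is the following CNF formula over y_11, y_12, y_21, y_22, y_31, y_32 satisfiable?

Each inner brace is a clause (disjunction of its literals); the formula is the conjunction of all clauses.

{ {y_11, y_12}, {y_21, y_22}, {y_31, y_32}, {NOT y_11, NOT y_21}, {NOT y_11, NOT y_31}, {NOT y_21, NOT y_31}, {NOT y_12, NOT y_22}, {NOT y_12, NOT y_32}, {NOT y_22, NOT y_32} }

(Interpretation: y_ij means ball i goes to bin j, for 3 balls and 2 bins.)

No, unsatisfiable

Case y_11 = true:
Unit clause (NOT y_21) forces y_21 = false.
Unit clause (y_22) forces y_22 = true.
Unit clause (NOT y_31) forces y_31 = false.
Unit clause (y_32) forces y_32 = true.
But (NOT y_32) is also a unit clause — contradiction.
That branch fails; take y_11 = false instead.
Unit clause (y_12) forces y_12 = true.
Unit clause (NOT y_22) forces y_22 = false.
Unit clause (y_21) forces y_21 = true.
Unit clause (NOT y_31) forces y_31 = false.
Unit clause (y_32) forces y_32 = true.
But (NOT y_32) is also a unit clause — contradiction.
Neither y_11 = true nor y_11 = false works.
No assignment satisfies every clause.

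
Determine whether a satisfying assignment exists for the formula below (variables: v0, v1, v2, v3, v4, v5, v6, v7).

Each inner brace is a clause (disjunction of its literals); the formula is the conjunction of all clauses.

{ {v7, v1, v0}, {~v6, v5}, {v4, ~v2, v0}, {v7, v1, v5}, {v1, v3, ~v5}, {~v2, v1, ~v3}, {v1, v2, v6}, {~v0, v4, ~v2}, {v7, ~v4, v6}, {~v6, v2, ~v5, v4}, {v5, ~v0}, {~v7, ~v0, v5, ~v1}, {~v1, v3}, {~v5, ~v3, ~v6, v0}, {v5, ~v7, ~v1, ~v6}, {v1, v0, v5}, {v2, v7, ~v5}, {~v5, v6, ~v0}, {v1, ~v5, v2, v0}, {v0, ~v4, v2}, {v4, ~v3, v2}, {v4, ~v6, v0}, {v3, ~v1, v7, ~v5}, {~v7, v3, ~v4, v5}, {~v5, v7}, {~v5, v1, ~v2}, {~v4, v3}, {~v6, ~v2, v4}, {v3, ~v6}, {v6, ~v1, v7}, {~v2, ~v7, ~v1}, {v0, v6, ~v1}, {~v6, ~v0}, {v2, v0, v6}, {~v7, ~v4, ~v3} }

Branch on v6: set v6 = 0.
Branch on v1: set v1 = 1.
(v3) alone gives v3 = 1.
(v7) alone gives v7 = 1.
(~v2) alone gives v2 = 0.
(v4) alone gives v4 = 1.
That conflicts with the unit clause (~v4).
That branch fails; take v1 = 0 instead.
(v2) alone gives v2 = 1.
(~v3) alone gives v3 = 0.
(~v5) alone gives v5 = 0.
(v7) alone gives v7 = 1.
(~v0) alone gives v0 = 0.
That conflicts with the unit clause (v0).
Neither v1 = 1 nor v1 = 0 works.
That branch fails; take v6 = 1 instead.
(v5) alone gives v5 = 1.
(v7) alone gives v7 = 1.
(v3) alone gives v3 = 1.
(v0) alone gives v0 = 1.
That conflicts with the unit clause (~v0).
Neither v6 = 1 nor v6 = 0 works.
No assignment satisfies every clause.

No, unsatisfiable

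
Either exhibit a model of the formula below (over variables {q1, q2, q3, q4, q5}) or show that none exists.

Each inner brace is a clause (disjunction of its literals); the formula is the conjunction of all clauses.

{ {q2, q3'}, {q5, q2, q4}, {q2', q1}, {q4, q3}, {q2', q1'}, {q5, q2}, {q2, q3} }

UNSATISFIABLE

Suppose q2 = 1.
Unit clause (q1) forces q1 = 1.
That conflicts with the unit clause (q1').
So q2 must be the other value — set q2 = 0.
Unit clause (q3') forces q3 = 0.
That conflicts with the unit clause (q3).
Either choice for q2 ends in contradiction.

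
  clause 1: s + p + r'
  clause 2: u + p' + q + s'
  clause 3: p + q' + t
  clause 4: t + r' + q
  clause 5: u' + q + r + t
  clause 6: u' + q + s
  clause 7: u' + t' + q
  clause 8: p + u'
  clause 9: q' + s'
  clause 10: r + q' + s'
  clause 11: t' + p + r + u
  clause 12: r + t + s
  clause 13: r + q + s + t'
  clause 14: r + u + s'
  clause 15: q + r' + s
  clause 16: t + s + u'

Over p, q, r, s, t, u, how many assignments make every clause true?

6

There are 2^6 = 64 truth assignments over (p, q, r, s, t, u).
Split on q. With q = 1, the clauses containing q are satisfied and q' drops from the rest; 5 of the 2^5 = 32 assignments to the other variables satisfy what remains.
With q = 0, by the same count on the reduced clause set, 1 assignment works.
(One model: p=F, q=F, r=T, s=T, t=T, u=F.)
Total: 5 + 1 = 6.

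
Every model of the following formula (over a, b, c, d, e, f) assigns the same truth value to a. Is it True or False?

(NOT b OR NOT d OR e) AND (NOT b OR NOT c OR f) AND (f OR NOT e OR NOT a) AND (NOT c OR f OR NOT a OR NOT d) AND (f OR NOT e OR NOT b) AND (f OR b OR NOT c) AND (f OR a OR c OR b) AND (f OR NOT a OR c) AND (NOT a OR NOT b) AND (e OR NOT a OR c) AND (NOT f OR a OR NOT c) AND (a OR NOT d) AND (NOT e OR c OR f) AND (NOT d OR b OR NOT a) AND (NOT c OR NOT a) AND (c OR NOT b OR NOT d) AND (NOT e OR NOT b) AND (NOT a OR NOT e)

Suppose a = true.
Unit clause (NOT b) forces b = false.
Unit clause (NOT d) forces d = false.
Unit clause (NOT c) forces c = false.
Unit clause (f) forces f = true.
Unit clause (e) forces e = true.
That conflicts with the unit clause (NOT e).
So every satisfying assignment has a = False.

False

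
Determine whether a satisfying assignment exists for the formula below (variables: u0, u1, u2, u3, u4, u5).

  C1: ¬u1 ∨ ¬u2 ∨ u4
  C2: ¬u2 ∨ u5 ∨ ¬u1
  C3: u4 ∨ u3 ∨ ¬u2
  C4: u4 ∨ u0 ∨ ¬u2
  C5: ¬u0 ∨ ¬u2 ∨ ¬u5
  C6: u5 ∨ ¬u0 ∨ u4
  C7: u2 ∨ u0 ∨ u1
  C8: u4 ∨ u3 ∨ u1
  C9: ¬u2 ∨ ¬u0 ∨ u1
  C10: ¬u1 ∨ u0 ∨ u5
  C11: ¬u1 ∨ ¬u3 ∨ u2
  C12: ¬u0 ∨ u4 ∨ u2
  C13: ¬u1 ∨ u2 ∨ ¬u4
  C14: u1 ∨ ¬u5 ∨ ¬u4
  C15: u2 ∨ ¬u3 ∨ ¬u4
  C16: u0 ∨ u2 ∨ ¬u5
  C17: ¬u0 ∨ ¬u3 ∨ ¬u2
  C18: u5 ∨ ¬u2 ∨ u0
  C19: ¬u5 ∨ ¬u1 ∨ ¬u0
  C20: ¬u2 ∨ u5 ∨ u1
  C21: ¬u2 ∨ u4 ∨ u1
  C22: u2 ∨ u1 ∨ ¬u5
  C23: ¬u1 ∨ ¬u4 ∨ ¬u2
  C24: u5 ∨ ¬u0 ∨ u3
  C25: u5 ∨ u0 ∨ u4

No

Case u1 = False:
Case u2 = True:
From the singleton clause (¬u0), u0 = False.
From the singleton clause (u4), u4 = True.
From the singleton clause (¬u5), u5 = False.
Now (u5) is unsatisfied and unit — conflict.
So u2 must be the other value — set u2 = False.
From the singleton clause (u0), u0 = True.
From the singleton clause (u4), u4 = True.
From the singleton clause (¬u5), u5 = False.
From the singleton clause (¬u3), u3 = False.
Now (u3) is unsatisfied and unit — conflict.
Both values of u2 lead to a conflict.
So u1 must be the other value — set u1 = True.
Case u2 = False:
From the singleton clause (¬u3), u3 = False.
From the singleton clause (¬u4), u4 = False.
From the singleton clause (¬u0), u0 = False.
From the singleton clause (u5), u5 = True.
Now (¬u5) is unsatisfied and unit — conflict.
So u2 must be the other value — set u2 = True.
From the singleton clause (u4), u4 = True.
Now (¬u4) is unsatisfied and unit — conflict.
Both values of u2 lead to a conflict.
Both values of u1 lead to a conflict.
No assignment satisfies every clause.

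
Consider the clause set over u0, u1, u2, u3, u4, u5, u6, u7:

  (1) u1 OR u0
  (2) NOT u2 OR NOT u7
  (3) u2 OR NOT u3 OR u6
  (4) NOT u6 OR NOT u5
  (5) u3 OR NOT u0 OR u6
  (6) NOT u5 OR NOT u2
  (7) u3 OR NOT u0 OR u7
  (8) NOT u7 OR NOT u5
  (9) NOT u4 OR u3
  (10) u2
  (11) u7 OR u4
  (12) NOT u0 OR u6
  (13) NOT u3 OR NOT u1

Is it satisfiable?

Unit clause (u2) forces u2 = true.
Unit clause (NOT u7) forces u7 = false.
Unit clause (NOT u5) forces u5 = false.
Unit clause (u4) forces u4 = true.
Unit clause (u3) forces u3 = true.
Unit clause (NOT u1) forces u1 = false.
Unit clause (u0) forces u0 = true.
Unit clause (u6) forces u6 = true.
All clauses are satisfied.
A satisfying assignment: u0=true; u1=false; u2=true; u3=true; u4=true; u5=false; u6=true; u7=false.

Yes, satisfiable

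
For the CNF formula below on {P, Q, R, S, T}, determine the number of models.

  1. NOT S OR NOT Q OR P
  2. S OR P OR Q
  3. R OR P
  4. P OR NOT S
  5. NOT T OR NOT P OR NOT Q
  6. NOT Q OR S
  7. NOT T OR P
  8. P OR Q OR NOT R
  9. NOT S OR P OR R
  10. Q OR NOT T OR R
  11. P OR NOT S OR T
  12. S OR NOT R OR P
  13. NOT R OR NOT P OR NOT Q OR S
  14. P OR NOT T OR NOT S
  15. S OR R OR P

There are 2^5 = 32 truth assignments over (P, Q, R, S, T).
Split on T. With T = true, the clauses containing T are satisfied and NOT T drops from the rest; 2 of the 2^4 = 16 assignments to the other variables satisfy what remains.
With T = false, by the same count on the reduced clause set, 6 assignments work.
(One model: P=T, Q=F, R=F, S=F, T=F.)
Total: 2 + 6 = 8.

8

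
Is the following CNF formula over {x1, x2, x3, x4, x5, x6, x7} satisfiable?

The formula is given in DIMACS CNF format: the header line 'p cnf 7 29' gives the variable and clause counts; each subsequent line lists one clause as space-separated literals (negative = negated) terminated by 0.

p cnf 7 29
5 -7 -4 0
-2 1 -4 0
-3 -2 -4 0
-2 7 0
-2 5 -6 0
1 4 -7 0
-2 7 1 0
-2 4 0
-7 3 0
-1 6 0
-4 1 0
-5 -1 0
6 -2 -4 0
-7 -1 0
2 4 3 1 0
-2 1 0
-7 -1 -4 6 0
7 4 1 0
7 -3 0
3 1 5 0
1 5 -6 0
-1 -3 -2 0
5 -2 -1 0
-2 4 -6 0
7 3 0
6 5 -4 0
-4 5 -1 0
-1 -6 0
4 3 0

Unsatisfiable

Try x2 = False.
Try x7 = False.
From the singleton clause (¬x3), x3 = False.
That conflicts with the unit clause (x3).
So x7 must be the other value — set x7 = True.
From the singleton clause (x3), x3 = True.
From the singleton clause (¬x1), x1 = False.
From the singleton clause (x4), x4 = True.
That conflicts with the unit clause (¬x4).
Neither x7 = True nor x7 = False works.
So x2 must be the other value — set x2 = True.
From the singleton clause (x7), x7 = True.
From the singleton clause (x4), x4 = True.
From the singleton clause (x5), x5 = True.
From the singleton clause (x1), x1 = True.
That conflicts with the unit clause (¬x1).
Neither x2 = True nor x2 = False works.
No assignment satisfies every clause.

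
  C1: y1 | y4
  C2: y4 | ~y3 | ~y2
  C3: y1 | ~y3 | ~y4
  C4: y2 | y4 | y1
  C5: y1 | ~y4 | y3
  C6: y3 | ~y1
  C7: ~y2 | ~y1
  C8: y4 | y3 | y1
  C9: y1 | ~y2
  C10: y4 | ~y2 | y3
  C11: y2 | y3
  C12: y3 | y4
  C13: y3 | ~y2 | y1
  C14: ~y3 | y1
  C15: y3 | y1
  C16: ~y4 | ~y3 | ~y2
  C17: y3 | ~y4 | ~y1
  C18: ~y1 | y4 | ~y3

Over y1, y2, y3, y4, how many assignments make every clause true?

There are 2^4 = 16 truth assignments over (y1, y2, y3, y4).
Split on y1. With y1 = 1, the clauses containing y1 are satisfied and ~y1 drops from the rest; 1 of the 2^3 = 8 assignments to the other variables satisfy what remains.
With y1 = 0, by the same count on the reduced clause set, 0 assignments work.
Total: 1 + 0 = 1.

1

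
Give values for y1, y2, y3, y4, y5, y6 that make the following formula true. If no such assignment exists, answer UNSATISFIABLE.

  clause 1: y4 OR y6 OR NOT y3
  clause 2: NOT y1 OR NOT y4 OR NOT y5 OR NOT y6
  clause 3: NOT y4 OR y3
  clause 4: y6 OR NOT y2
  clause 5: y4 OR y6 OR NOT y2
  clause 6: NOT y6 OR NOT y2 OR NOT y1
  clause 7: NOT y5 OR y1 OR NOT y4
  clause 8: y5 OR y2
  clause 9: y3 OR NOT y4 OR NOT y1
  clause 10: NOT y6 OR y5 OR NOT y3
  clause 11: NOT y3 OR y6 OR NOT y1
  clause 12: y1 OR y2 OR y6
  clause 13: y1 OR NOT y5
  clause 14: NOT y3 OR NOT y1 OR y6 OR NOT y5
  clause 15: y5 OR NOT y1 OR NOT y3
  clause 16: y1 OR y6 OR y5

Suppose y4 = false.
Suppose y6 = true.
Suppose y2 = false.
From the singleton clause (y5), y5 = true.
From the singleton clause (y1), y1 = true.
All clauses hold; y3 can take either value.

y1 ↦ true,  y2 ↦ false,  y3 ↦ false,  y4 ↦ false,  y5 ↦ true,  y6 ↦ true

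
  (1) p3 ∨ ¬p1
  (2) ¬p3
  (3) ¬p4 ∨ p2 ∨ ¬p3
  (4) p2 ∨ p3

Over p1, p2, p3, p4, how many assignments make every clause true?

There are 2^4 = 16 truth assignments over (p1, p2, p3, p4).
Check each against the 4 clauses (columns in the order p1, p2, p3, p4):
  F F F F  ✗ fails (p2 ∨ p3)
  F F F T  ✗ fails (p2 ∨ p3)
  F F T F  ✗ fails (¬p3)
  F F T T  ✗ fails (¬p3)
  F T F F  ✓ satisfies all
  F T F T  ✓ satisfies all
  F T T F  ✗ fails (¬p3)
  F T T T  ✗ fails (¬p3)
  T F F F  ✗ fails (p3 ∨ ¬p1)
  T F F T  ✗ fails (p3 ∨ ¬p1)
  T F T F  ✗ fails (¬p3)
  T F T T  ✗ fails (¬p3)
  T T F F  ✗ fails (p3 ∨ ¬p1)
  T T F T  ✗ fails (p3 ∨ ¬p1)
  T T T F  ✗ fails (¬p3)
  T T T T  ✗ fails (¬p3)
2 of the 16 rows are models.

2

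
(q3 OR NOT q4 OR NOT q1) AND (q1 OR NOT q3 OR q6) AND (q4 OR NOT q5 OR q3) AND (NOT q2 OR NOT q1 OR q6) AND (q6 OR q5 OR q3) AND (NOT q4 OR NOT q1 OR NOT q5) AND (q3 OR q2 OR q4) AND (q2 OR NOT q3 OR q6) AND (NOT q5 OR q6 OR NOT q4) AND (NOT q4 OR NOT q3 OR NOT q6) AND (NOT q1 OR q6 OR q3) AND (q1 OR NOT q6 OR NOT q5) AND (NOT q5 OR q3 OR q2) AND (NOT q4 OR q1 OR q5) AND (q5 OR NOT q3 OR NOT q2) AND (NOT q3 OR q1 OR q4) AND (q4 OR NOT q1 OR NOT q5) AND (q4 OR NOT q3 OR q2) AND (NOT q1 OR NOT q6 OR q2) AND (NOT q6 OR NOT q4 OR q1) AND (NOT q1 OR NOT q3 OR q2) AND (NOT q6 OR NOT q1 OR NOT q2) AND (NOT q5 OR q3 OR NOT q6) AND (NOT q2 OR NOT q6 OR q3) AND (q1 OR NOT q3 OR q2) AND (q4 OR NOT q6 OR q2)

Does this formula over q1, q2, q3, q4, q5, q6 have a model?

Suppose q3 = true.
Suppose q1 = true.
(q2) alone gives q2 = true.
(q6) alone gives q6 = true.
That conflicts with the unit clause (NOT q6).
That branch fails; take q1 = false instead.
(q6) alone gives q6 = true.
(NOT q4) alone gives q4 = false.
That conflicts with the unit clause (q4).
Neither q1 = true nor q1 = false works.
That branch fails; take q3 = false instead.
Suppose q4 = false.
(NOT q5) alone gives q5 = false.
(q6) alone gives q6 = true.
(q2) alone gives q2 = true.
That conflicts with the unit clause (NOT q2).
That branch fails; take q4 = true instead.
(NOT q1) alone gives q1 = false.
(q5) alone gives q5 = true.
(q6) alone gives q6 = true.
That conflicts with the unit clause (NOT q6).
Neither q4 = true nor q4 = false works.
Neither q3 = true nor q3 = false works.
No assignment satisfies every clause.

Unsatisfiable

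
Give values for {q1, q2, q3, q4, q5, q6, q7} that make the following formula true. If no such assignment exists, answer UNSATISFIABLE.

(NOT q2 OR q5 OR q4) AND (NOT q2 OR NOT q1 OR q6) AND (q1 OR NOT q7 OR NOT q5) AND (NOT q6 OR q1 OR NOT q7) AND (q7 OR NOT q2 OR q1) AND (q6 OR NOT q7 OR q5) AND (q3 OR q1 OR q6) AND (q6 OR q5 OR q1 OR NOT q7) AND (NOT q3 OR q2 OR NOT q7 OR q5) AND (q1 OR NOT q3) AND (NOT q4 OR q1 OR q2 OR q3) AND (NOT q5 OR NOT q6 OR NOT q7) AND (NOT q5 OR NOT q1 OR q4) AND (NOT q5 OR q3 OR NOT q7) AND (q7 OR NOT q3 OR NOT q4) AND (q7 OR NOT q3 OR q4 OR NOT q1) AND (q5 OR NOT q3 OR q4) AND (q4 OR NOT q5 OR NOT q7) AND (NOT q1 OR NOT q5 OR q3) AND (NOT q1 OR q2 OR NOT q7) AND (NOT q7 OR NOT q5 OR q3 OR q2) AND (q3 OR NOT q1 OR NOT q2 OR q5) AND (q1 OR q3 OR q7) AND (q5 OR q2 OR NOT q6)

Case q1 = true:
Case q2 = false:
The clause (NOT q7) is unit, so q7 = false.
Case q5 = false:
The clause (NOT q6) is unit, so q6 = false.
Case q3 = false:
Every clause is now satisfied; q4 is unconstrained.

q1=true; q2=false; q3=false; q4=true; q5=false; q6=false; q7=false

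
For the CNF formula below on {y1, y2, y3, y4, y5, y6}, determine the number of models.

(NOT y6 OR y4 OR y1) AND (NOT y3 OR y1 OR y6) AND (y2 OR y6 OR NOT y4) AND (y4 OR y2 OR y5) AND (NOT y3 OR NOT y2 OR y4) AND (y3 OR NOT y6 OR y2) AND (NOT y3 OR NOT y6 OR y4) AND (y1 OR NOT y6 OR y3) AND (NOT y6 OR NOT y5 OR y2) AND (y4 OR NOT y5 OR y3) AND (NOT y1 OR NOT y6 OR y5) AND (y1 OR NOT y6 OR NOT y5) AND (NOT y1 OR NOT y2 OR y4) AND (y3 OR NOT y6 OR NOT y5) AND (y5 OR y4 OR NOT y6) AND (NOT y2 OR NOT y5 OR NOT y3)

9

There are 2^6 = 64 truth assignments over (y1, y2, y3, y4, y5, y6).
Split on y5. With y5 = true, the clauses containing y5 are satisfied and NOT y5 drops from the rest; 3 of the 2^5 = 32 assignments to the other variables satisfy what remains.
With y5 = false, by the same count on the reduced clause set, 6 assignments work.
(One model: y1=F, y2=F, y3=T, y4=T, y5=F, y6=T.)
Total: 3 + 6 = 9.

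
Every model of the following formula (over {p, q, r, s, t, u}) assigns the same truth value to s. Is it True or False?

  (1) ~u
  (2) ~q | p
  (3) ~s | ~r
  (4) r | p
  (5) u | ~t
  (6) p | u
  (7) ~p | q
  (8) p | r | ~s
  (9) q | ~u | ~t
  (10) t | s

True

Suppose s = 0.
The clause (~u) is unit, so u = 0.
The clause (~t) is unit, so t = 0.
That conflicts with the unit clause (t).
So every satisfying assignment has s = True.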